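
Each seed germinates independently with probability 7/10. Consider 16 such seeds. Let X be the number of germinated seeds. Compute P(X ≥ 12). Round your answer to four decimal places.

X ~ Binomial(16, 0.70); P(X ≥ 12) = Σ C(16,k) p^k (1−p)^(16−k) over k:
  k=12: C(16,12)·0.70^12·0.30^4 = 0.204048
  k=13: C(16,13)·0.70^13·0.30^3 = 0.146496
  k=14: C(16,14)·0.70^14·0.30^2 = 0.073248
  k=15: C(16,15)·0.70^15·0.30^1 = 0.022788
  k=16: C(16,16)·0.70^16·0.30^0 = 0.003323
Total = 0.449904

0.4499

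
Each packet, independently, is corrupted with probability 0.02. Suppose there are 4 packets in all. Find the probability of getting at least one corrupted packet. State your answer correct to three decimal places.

P(at least one) = 1 − P(none) = 1 − (1 − 0.02)^4
= 1 − 0.92237 = 0.07763

0.078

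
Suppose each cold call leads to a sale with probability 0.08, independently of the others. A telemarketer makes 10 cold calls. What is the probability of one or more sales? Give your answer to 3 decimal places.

P(at least one) = 1 − P(none) = 1 − (1 − 0.08)^10
= 1 − 0.43439 = 0.56561

0.566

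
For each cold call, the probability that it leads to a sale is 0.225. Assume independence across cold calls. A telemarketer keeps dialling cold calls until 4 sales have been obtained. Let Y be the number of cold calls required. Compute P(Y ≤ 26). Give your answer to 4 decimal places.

0.8682

Finishing within 26 cold calls ⇔ at least 4 successes in the first 26. With X ~ Binomial(26, 0.225), P(Y ≤ 26) = 1 − P(X ≤ 3).
  k=0: C(26,0)·0.225^0·0.775^26 = 0.001324
  k=1: C(26,1)·0.225^1·0.775^25 = 0.009993
  k=2: C(26,2)·0.225^2·0.775^24 = 0.036265
  k=3: C(26,3)·0.225^3·0.775^23 = 0.084229
1 − 0.131811 = 0.868189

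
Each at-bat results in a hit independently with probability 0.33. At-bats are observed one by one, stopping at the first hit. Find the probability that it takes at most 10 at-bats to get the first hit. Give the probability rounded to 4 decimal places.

0.9818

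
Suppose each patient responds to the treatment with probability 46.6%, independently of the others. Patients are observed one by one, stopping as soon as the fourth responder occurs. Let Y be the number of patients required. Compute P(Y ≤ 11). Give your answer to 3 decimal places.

Finishing within 11 patients ⇔ at least 4 successes in the first 11. With X ~ Binomial(11, 0.466), P(Y ≤ 11) = 1 − P(X ≤ 3).
  k=0: C(11,0)·0.466^0·0.534^11 = 0.00101
  k=1: C(11,1)·0.466^1·0.534^10 = 0.00966
  k=2: C(11,2)·0.466^2·0.534^9 = 0.04217
  k=3: C(11,3)·0.466^3·0.534^8 = 0.11040
1 − 0.16324 = 0.83676

0.837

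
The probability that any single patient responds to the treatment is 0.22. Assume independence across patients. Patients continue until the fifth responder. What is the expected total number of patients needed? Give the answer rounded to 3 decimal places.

22.727

Y = total patients until the fifth success; negative binomial with r=5, p=0.22.
E[Y] = r / p = 5 / 0.22 = 22.72727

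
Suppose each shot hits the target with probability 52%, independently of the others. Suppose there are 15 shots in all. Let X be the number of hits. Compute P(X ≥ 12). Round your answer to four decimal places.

X ~ Binomial(15, 0.52); P(X ≥ 12) = Σ C(15,k) p^k (1−p)^(15−k) over k:
  k=12: C(15,12)·0.52^12·0.48^3 = 0.019669
  k=13: C(15,13)·0.52^13·0.48^2 = 0.004917
  k=14: C(15,14)·0.52^14·0.48^1 = 0.000761
  k=15: C(15,15)·0.52^15·0.48^0 = 0.000055
Total = 0.025402

0.0254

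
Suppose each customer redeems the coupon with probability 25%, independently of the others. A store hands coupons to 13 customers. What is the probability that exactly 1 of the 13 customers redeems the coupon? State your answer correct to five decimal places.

X ~ Binomial(n=13, p=0.25).
P(X=1) = C(13,1) · p^1 · (1−p)^12
= 13 · 0.25 · 0.031676 = 0.1029481

0.10295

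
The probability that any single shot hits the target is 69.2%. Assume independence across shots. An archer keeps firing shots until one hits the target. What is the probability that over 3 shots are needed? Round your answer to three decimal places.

0.029

Y = number of shots to the first success; geometric, p = 0.692.
P(Y > 3) = P(first 3 all fail) = (1−p)^3 = 0.02922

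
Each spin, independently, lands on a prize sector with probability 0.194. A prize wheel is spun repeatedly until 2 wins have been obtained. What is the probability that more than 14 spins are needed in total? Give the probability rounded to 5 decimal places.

Needing more than 14 spins ⇔ fewer than 2 successes in the first 14. With X ~ Binomial(14, 0.194), P(Y > 14) = P(X ≤ 1).
  k=0: C(14,0)·0.194^0·0.806^14 = 0.0488304
  k=1: C(14,1)·0.194^1·0.806^13 = 0.1645452
P(X ≤ 1) = 0.2133757

0.21338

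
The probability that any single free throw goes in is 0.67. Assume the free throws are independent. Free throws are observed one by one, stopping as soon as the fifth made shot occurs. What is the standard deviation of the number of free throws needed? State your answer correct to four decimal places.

1.9172

Y = total free throws until the fifth success; negative binomial with r=5, p=0.67.
SD(Y) = √[r(1−p)/p²] = √(3.675652) = 1.917199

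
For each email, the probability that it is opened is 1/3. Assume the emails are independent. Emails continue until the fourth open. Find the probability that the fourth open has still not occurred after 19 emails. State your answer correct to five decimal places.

0.07866

Needing more than 19 emails ⇔ fewer than 4 successes in the first 19. With X ~ Binomial(19, 0.333333), P(Y > 19) = P(X ≤ 3).
  k=0: C(19,0)·0.333333^0·0.666667^19 = 0.0004511
  k=1: C(19,1)·0.333333^1·0.666667^18 = 0.0042854
  k=2: C(19,2)·0.333333^2·0.666667^17 = 0.0192842
  k=3: C(19,3)·0.333333^3·0.666667^16 = 0.0546386
P(X ≤ 3) = 0.0786593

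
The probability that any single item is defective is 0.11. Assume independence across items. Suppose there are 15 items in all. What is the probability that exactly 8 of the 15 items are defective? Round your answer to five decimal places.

0.00006

X ~ Binomial(n=15, p=0.11).
P(X=8) = C(15,8) · p^8 · (1−p)^7
= 6435 · 2.1436e-08 · 0.44231 = 0.0000610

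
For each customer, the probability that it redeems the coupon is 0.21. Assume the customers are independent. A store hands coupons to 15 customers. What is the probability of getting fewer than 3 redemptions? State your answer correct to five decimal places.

0.36147

X ~ Binomial(15, 0.21); P(X ≤ 2) = Σ C(15,k) p^k (1−p)^(15−k) over k:
  k=0: C(15,0)·0.21^0·0.79^15 = 0.0291344
  k=1: C(15,1)·0.21^1·0.79^14 = 0.1161689
  k=2: C(15,2)·0.21^2·0.79^13 = 0.2161624
Total = 0.3614657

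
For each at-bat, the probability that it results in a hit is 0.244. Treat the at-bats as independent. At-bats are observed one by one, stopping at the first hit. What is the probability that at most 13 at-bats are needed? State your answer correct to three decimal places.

Y = number of at-bats to the first success; geometric, p = 0.244.
P(Y ≤ 13) = 1 − (1−p)^13 = 1 − 0.02635 = 0.97365

0.974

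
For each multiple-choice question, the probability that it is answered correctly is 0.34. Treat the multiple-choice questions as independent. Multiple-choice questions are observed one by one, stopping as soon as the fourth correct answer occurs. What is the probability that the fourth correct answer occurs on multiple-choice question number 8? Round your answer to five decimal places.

Y = trial on which the fourth success occurs; negative binomial, r=4, p=0.34.
P(Y=8) = C(7,3) · p^4 · (1−p)^4
= 35 · 0.013363 · 0.18975 = 0.0887482

0.08875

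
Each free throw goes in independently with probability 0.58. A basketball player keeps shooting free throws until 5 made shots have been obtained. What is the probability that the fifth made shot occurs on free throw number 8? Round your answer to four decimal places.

Y = trial on which the fifth success occurs; negative binomial, r=5, p=0.58.
P(Y=8) = C(7,4) · p^5 · (1−p)^3
= 35 · 0.065636 · 0.074088 = 0.170199

0.1702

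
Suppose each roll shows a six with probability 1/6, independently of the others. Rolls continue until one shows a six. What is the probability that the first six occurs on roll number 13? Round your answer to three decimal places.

Geometric (trials to first success), p = 0.166667.
P(Y = 13) = (1−p)^12 · p = 0.11216 · 0.166667 = 0.01869

0.019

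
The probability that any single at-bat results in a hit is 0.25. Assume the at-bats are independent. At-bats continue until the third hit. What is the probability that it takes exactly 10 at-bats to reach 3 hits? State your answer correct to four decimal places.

0.0751

Y = trial on which the third success occurs; negative binomial, r=3, p=0.25.
P(Y=10) = C(9,2) · p^3 · (1−p)^7
= 36 · 0.015625 · 0.13348 = 0.075085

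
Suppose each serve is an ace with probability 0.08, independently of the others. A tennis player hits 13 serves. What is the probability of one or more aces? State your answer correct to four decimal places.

P(at least one) = 1 − P(none) = 1 − (1 − 0.08)^13
= 1 − 0.338253 = 0.661747

0.6617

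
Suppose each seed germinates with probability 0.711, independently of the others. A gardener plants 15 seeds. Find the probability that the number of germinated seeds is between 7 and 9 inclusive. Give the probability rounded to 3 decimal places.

X ~ Binomial(15, 0.711); P(7 ≤ X ≤ 9) = Σ C(15,k) p^k (1−p)^(15−k) over k:
  k=7: C(15,7)·0.711^7·0.289^8 = 0.02876
  k=8: C(15,8)·0.711^8·0.289^7 = 0.07076
  k=9: C(15,9)·0.711^9·0.289^6 = 0.13540
Total = 0.23492

0.235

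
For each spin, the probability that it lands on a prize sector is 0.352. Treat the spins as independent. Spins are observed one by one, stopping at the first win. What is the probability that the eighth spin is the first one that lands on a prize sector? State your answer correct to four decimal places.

0.0169

Geometric (trials to first success), p = 0.352.
P(Y = 8) = (1−p)^7 · p = 0.047976 · 0.352 = 0.016888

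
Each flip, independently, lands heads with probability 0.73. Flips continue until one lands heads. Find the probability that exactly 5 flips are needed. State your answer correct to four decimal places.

Geometric (trials to first success), p = 0.73.
P(Y = 5) = (1−p)^4 · p = 0.0053144 · 0.73 = 0.003880

0.0039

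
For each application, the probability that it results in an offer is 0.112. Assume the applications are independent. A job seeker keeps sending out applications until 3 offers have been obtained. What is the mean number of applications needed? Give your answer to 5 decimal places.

26.78571

Y = total applications until the third success; negative binomial with r=3, p=0.112.
E[Y] = r / p = 3 / 0.112 = 26.7857143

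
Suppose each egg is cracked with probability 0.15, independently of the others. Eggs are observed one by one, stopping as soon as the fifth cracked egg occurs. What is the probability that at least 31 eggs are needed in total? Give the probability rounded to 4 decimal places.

Needing more than 30 eggs ⇔ fewer than 5 successes in the first 30. With X ~ Binomial(30, 0.15), P(Y > 30) = P(X ≤ 4).
  k=0: C(30,0)·0.15^0·0.85^30 = 0.007631
  k=1: C(30,1)·0.15^1·0.85^29 = 0.040398
  k=2: C(30,2)·0.15^2·0.85^28 = 0.103372
  k=3: C(30,3)·0.15^3·0.85^27 = 0.170259
  k=4: C(30,4)·0.15^4·0.85^26 = 0.202809
P(X ≤ 4) = 0.524469

0.5245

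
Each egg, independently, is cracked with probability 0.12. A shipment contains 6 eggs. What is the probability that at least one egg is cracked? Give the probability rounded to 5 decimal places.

P(at least one) = 1 − P(none) = 1 − (1 − 0.12)^6
= 1 − 0.4644041 = 0.5355959

0.53560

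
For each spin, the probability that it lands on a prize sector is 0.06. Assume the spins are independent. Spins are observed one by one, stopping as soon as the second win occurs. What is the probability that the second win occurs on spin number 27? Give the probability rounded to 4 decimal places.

0.0199

Y = trial on which the second success occurs; negative binomial, r=2, p=0.06.
P(Y=27) = C(26,1) · p^2 · (1−p)^25
= 26 · 0.0036 · 0.21291 = 0.019928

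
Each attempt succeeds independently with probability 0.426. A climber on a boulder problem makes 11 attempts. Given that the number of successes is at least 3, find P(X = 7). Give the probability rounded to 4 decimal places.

X ~ Binomial(11, 0.426). Want P(X=7 | X≥3) = P(X=7) / P(X≥3).
P(X=7) = C(11,7)·0.426^7·0.574^4 = 0.091207
P(X≥3) = 1 − 0.002229 − 0.018194 − 0.067513 = 0.912064
Ratio = 0.091207 / 0.912064 = 0.100001

0.1000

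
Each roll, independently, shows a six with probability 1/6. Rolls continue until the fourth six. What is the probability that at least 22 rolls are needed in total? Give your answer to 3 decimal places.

0.527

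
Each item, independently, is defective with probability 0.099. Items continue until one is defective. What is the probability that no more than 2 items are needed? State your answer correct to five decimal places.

Y = number of items to the first success; geometric, p = 0.099.
P(Y ≤ 2) = 1 − (1−p)^2 = 1 − 0.8118010 = 0.1881990

0.18820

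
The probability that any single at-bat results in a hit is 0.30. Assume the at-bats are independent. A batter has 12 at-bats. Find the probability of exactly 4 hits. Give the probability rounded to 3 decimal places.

0.231

X ~ Binomial(n=12, p=0.30).
P(X=4) = C(12,4) · p^4 · (1−p)^8
= 495 · 0.0081 · 0.057648 = 0.23114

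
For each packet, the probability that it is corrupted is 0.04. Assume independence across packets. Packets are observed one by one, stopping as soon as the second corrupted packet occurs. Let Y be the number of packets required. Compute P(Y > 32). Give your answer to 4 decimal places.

0.6319

Needing more than 32 packets ⇔ fewer than 2 successes in the first 32. With X ~ Binomial(32, 0.04), P(Y > 32) = P(X ≤ 1).
  k=0: C(32,0)·0.04^0·0.96^32 = 0.270819
  k=1: C(32,1)·0.04^1·0.96^31 = 0.361092
P(X ≤ 1) = 0.631911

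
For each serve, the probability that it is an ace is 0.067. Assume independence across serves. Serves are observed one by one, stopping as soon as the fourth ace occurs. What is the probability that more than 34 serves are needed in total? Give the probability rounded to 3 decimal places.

Needing more than 34 serves ⇔ fewer than 4 successes in the first 34. With X ~ Binomial(34, 0.067), P(Y > 34) = P(X ≤ 3).
  k=0: C(34,0)·0.067^0·0.933^34 = 0.09462
  k=1: C(34,1)·0.067^1·0.933^33 = 0.23102
  k=2: C(34,2)·0.067^2·0.933^32 = 0.27373
  k=3: C(34,3)·0.067^3·0.933^31 = 0.20968
P(X ≤ 3) = 0.80904

0.809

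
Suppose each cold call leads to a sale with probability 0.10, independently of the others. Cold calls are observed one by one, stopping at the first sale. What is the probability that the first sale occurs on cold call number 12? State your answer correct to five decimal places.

0.03138

Geometric (trials to first success), p = 0.10.
P(Y = 12) = (1−p)^11 · p = 0.31381 · 0.10 = 0.0313811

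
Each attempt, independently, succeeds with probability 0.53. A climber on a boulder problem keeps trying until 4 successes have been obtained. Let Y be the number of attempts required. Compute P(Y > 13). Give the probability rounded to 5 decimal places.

0.02867

Needing more than 13 attempts ⇔ fewer than 4 successes in the first 13. With X ~ Binomial(13, 0.53), P(Y > 13) = P(X ≤ 3).
  k=0: C(13,0)·0.53^0·0.47^13 = 0.0000546
  k=1: C(13,1)·0.53^1·0.47^12 = 0.0008006
  k=2: C(13,2)·0.53^2·0.47^11 = 0.0054166
  k=3: C(13,3)·0.53^3·0.47^10 = 0.0223961
P(X ≤ 3) = 0.0286678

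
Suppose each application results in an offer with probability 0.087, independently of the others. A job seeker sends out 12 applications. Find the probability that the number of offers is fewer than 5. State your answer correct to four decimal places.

0.9977

X ~ Binomial(12, 0.087); P(X ≤ 4) = Σ C(12,k) p^k (1−p)^(12−k) over k:
  k=0: C(12,0)·0.087^0·0.913^12 = 0.335467
  k=1: C(12,1)·0.087^1·0.913^11 = 0.383600
  k=2: C(12,2)·0.087^2·0.913^10 = 0.201044
  k=3: C(12,3)·0.087^3·0.913^9 = 0.063858
  k=4: C(12,4)·0.087^4·0.913^8 = 0.013691
Total = 0.997660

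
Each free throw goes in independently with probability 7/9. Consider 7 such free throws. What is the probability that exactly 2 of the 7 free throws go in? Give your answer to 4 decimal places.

X ~ Binomial(n=7, p=0.777778).
P(X=2) = C(7,2) · p^2 · (1−p)^5
= 21 · 0.60494 · 0.00054192 = 0.006884

0.0069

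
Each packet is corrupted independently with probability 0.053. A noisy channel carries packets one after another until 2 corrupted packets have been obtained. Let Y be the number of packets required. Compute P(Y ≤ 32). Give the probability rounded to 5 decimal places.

Finishing within 32 packets ⇔ at least 2 successes in the first 32. With X ~ Binomial(32, 0.053), P(Y ≤ 32) = 1 − P(X ≤ 1).
  k=0: C(32,0)·0.053^0·0.947^32 = 0.1750650
  k=1: C(32,1)·0.053^1·0.947^31 = 0.3135272
1 − 0.4885922 = 0.5114078

0.51141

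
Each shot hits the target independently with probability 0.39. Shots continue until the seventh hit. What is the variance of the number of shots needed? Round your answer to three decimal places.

Y = total shots until the seventh success; negative binomial with r=7, p=0.39.
Var(Y) = r(1−p)/p² = 7·0.61 / 0.39² = 28.07364

28.074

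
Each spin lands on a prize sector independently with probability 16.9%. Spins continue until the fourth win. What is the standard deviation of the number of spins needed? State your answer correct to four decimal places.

10.7881

Y = total spins until the fourth success; negative binomial with r=4, p=0.169.
SD(Y) = √[r(1−p)/p²] = √(116.382480) = 10.788071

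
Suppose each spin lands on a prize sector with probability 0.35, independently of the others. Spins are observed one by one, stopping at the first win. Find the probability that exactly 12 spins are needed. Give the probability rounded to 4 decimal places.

0.0031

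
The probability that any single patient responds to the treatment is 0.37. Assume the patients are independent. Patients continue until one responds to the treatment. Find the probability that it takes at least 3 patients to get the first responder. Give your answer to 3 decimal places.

Y = number of patients to the first success; geometric, p = 0.37.
P(Y > 2) = P(first 2 all fail) = (1−p)^2 = 0.39690

0.397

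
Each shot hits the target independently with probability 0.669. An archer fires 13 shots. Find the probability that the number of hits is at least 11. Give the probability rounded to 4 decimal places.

X ~ Binomial(13, 0.669); P(X ≥ 11) = Σ C(13,k) p^k (1−p)^(13−k) over k:
  k=11: C(13,11)·0.669^11·0.331^2 = 0.102669
  k=12: C(13,12)·0.669^12·0.331^1 = 0.034585
  k=13: C(13,13)·0.669^13·0.331^0 = 0.005377
Total = 0.142630

0.1426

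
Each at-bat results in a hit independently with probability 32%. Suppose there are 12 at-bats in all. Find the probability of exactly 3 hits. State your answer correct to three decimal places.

X ~ Binomial(n=12, p=0.32).
P(X=3) = C(12,3) · p^3 · (1−p)^9
= 220 · 0.032768 · 0.031087 = 0.22411

0.224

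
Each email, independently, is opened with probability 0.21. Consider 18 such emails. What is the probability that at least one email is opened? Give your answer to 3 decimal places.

P(at least one) = 1 − P(none) = 1 − (1 − 0.21)^18
= 1 − 0.01436 = 0.98564

0.986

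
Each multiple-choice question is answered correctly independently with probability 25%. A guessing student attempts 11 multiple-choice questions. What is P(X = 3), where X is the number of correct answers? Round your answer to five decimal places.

X ~ Binomial(n=11, p=0.25).
P(X=3) = C(11,3) · p^3 · (1−p)^8
= 165 · 0.015625 · 0.10011 = 0.2581036

0.25810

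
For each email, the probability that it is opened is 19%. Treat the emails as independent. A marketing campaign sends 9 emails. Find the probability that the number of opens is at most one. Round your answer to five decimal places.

0.46696

X ~ Binomial(9, 0.19); P(X ≤ 1) = Σ C(9,k) p^k (1−p)^(9−k) over k:
  k=0: C(9,0)·0.19^0·0.81^9 = 0.1500946
  k=1: C(9,1)·0.19^1·0.81^8 = 0.3168665
Total = 0.4669611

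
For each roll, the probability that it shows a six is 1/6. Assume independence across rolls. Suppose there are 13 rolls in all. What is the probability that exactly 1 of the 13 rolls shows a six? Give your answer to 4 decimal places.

X ~ Binomial(n=13, p=0.166667).
P(X=1) = C(13,1) · p^1 · (1−p)^12
= 13 · 0.16667 · 0.11216 = 0.243006

0.2430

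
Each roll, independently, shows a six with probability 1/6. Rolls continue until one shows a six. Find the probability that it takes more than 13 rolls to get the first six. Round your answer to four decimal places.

Y = number of rolls to the first success; geometric, p = 0.166667.
P(Y > 13) = P(first 13 all fail) = (1−p)^13 = 0.093464

0.0935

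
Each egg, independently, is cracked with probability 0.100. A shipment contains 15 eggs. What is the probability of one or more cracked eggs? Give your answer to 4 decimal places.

0.7941

P(at least one) = 1 − P(none) = 1 − (1 − 0.10)^15
= 1 − 0.205891 = 0.794109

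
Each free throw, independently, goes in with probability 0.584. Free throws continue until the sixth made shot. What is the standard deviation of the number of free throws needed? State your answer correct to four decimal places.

Y = total free throws until the sixth success; negative binomial with r=6, p=0.584.
SD(Y) = √[r(1−p)/p²] = √(7.318446) = 2.705263

2.7053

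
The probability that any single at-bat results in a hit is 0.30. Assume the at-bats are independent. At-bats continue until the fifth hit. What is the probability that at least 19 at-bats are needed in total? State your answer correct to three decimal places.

Needing more than 18 at-bats ⇔ fewer than 5 successes in the first 18. With X ~ Binomial(18, 0.30), P(Y > 18) = P(X ≤ 4).
  k=0: C(18,0)·0.30^0·0.70^18 = 0.00163
  k=1: C(18,1)·0.30^1·0.70^17 = 0.01256
  k=2: C(18,2)·0.30^2·0.70^16 = 0.04576
  k=3: C(18,3)·0.30^3·0.70^15 = 0.10460
  k=4: C(18,4)·0.30^4·0.70^14 = 0.16810
P(X ≤ 4) = 0.33265

0.333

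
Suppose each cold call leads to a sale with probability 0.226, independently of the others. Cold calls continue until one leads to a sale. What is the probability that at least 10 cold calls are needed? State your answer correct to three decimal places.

0.100

Y = number of cold calls to the first success; geometric, p = 0.226.
P(Y > 9) = P(first 9 all fail) = (1−p)^9 = 0.09969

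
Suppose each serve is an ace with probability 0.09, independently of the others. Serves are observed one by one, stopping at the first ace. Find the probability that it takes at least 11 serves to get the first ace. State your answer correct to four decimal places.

Y = number of serves to the first success; geometric, p = 0.09.
P(Y > 10) = P(first 10 all fail) = (1−p)^10 = 0.389416

0.3894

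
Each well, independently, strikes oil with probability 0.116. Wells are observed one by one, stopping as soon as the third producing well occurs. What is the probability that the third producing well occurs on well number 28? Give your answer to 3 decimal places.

0.025

Y = trial on which the third success occurs; negative binomial, r=3, p=0.116.
P(Y=28) = C(27,2) · p^3 · (1−p)^25
= 351 · 0.0015609 · 0.045847 = 0.02512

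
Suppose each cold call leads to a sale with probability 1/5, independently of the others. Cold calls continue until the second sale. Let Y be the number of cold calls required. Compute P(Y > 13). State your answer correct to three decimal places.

Needing more than 13 cold calls ⇔ fewer than 2 successes in the first 13. With X ~ Binomial(13, 0.20), P(Y > 13) = P(X ≤ 1).
  k=0: C(13,0)·0.20^0·0.80^13 = 0.05498
  k=1: C(13,1)·0.20^1·0.80^12 = 0.17867
P(X ≤ 1) = 0.23365

0.234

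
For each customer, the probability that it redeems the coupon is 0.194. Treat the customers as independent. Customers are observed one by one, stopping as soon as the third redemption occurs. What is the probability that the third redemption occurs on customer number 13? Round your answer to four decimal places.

Y = trial on which the third success occurs; negative binomial, r=3, p=0.194.
P(Y=13) = C(12,2) · p^3 · (1−p)^10
= 66 · 0.0073014 · 0.1157 = 0.055757

0.0558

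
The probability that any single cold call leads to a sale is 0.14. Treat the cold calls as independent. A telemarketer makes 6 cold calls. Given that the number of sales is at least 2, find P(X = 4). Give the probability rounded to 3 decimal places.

0.021

X ~ Binomial(6, 0.14). Want P(X=4 | X≥2) = P(X=4) / P(X≥2).
P(X=4) = C(6,4)·0.14^4·0.86^2 = 0.00426
P(X≥2) = 1 − 0.40457 − 0.39516 = 0.20027
Ratio = 0.00426 / 0.20027 = 0.02128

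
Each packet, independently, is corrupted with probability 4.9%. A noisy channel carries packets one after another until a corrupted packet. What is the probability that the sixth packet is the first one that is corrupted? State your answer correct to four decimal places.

Geometric (trials to first success), p = 0.049.
P(Y = 6) = (1−p)^5 · p = 0.77786 · 0.049 = 0.038115

0.0381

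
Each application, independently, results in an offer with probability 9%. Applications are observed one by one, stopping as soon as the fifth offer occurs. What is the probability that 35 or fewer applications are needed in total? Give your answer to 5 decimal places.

Finishing within 35 applications ⇔ at least 5 successes in the first 35. With X ~ Binomial(35, 0.09), P(Y ≤ 35) = 1 − P(X ≤ 4).
  k=0: C(35,0)·0.09^0·0.91^35 = 0.0368510
  k=1: C(35,1)·0.09^1·0.91^34 = 0.1275610
  k=2: C(35,2)·0.09^2·0.91^33 = 0.2144707
  k=3: C(35,3)·0.09^3·0.91^32 = 0.2333252
  k=4: C(35,4)·0.09^4·0.91^31 = 0.1846090
1 − 0.7968169 = 0.2031831

0.20318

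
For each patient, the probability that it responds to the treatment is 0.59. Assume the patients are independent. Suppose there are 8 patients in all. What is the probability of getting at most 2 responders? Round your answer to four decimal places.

X ~ Binomial(8, 0.59); P(X ≤ 2) = Σ C(8,k) p^k (1−p)^(8−k) over k:
  k=0: C(8,0)·0.59^0·0.41^8 = 0.000798
  k=1: C(8,1)·0.59^1·0.41^7 = 0.009192
  k=2: C(8,2)·0.59^2·0.41^6 = 0.046298
Total = 0.056289

0.0563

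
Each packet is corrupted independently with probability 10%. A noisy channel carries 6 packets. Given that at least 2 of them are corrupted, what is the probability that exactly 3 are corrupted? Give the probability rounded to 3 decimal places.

0.128

X ~ Binomial(6, 0.10). Want P(X=3 | X≥2) = P(X=3) / P(X≥2).
P(X=3) = C(6,3)·0.10^3·0.90^3 = 0.01458
P(X≥2) = 1 − 0.53144 − 0.35429 = 0.11427
Ratio = 0.01458 / 0.11427 = 0.12760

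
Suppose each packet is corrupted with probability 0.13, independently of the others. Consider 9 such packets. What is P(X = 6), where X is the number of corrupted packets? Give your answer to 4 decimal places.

0.0003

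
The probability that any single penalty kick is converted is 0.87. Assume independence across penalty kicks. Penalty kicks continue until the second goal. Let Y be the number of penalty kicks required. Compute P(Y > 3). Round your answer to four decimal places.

0.0463

Needing more than 3 penalty kicks ⇔ fewer than 2 successes in the first 3. With X ~ Binomial(3, 0.87), P(Y > 3) = P(X ≤ 1).
  k=0: C(3,0)·0.87^0·0.13^3 = 0.002197
  k=1: C(3,1)·0.87^1·0.13^2 = 0.044109
P(X ≤ 1) = 0.046306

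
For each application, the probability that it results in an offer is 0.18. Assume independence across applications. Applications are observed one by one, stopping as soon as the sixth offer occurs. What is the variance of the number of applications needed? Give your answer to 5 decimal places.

Y = total applications until the sixth success; negative binomial with r=6, p=0.18.
Var(Y) = r(1−p)/p² = 6·0.82 / 0.18² = 151.8518519

151.85185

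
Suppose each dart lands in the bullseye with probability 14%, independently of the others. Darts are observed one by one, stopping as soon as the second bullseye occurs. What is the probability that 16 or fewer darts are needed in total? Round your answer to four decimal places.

0.6773

Finishing within 16 darts ⇔ at least 2 successes in the first 16. With X ~ Binomial(16, 0.14), P(Y ≤ 16) = 1 − P(X ≤ 1).
  k=0: C(16,0)·0.14^0·0.86^16 = 0.089531
  k=1: C(16,1)·0.14^1·0.86^15 = 0.233198
1 − 0.322729 = 0.677271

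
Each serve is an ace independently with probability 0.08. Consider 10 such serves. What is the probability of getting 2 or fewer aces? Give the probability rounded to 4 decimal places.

X ~ Binomial(10, 0.08); P(X ≤ 2) = Σ C(10,k) p^k (1−p)^(10−k) over k:
  k=0: C(10,0)·0.08^0·0.92^10 = 0.434388
  k=1: C(10,1)·0.08^1·0.92^9 = 0.377729
  k=2: C(10,2)·0.08^2·0.92^8 = 0.147807
Total = 0.959925

0.9599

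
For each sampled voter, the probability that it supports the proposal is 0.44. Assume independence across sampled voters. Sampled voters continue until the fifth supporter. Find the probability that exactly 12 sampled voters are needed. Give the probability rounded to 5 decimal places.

0.09399

Y = trial on which the fifth success occurs; negative binomial, r=5, p=0.44.
P(Y=12) = C(11,4) · p^5 · (1−p)^7
= 330 · 0.016492 · 0.017271 = 0.0939926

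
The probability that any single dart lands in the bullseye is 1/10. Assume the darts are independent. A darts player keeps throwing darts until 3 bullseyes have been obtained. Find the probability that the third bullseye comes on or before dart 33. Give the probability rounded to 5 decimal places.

Finishing within 33 darts ⇔ at least 3 successes in the first 33. With X ~ Binomial(33, 0.10), P(Y ≤ 33) = 1 − P(X ≤ 2).
  k=0: C(33,0)·0.10^0·0.90^33 = 0.0309032
  k=1: C(33,1)·0.10^1·0.90^32 = 0.1133116
  k=2: C(33,2)·0.10^2·0.90^31 = 0.2014428
1 − 0.3456575 = 0.6543425

0.65434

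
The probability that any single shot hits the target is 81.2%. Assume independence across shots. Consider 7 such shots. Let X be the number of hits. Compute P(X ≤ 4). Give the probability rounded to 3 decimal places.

X ~ Binomial(7, 0.812); P(X ≤ 4) = Σ C(7,k) p^k (1−p)^(7−k) over k:
  k=0: C(7,0)·0.812^0·0.188^7 = 0.00001
  k=1: C(7,1)·0.812^1·0.188^6 = 0.00025
  k=2: C(7,2)·0.812^2·0.188^5 = 0.00325
  k=3: C(7,3)·0.812^3·0.188^4 = 0.02341
  k=4: C(7,4)·0.812^4·0.188^3 = 0.10110
Total = 0.12802

0.128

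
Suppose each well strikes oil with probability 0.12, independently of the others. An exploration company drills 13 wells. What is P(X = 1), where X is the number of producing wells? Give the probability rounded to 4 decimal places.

X ~ Binomial(n=13, p=0.12).
P(X=1) = C(13,1) · p^1 · (1−p)^12
= 13 · 0.12 · 0.21567 = 0.336447

0.3364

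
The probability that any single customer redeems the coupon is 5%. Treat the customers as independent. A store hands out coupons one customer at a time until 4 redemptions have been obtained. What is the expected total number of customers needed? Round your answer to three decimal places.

Y = total customers until the fourth success; negative binomial with r=4, p=0.05.
E[Y] = r / p = 4 / 0.05 = 80.00000

80.000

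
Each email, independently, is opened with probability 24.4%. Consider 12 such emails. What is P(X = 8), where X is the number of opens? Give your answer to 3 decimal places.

X ~ Binomial(n=12, p=0.244).
P(X=8) = C(12,8) · p^8 · (1−p)^4
= 495 · 1.2564e-05 · 0.32665 = 0.00203

0.002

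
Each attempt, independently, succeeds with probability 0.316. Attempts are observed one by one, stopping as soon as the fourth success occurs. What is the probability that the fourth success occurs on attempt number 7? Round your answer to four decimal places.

Y = trial on which the fourth success occurs; negative binomial, r=4, p=0.316.
P(Y=7) = C(6,3) · p^4 · (1−p)^3
= 20 · 0.0099712 · 0.32001 = 0.063819

0.0638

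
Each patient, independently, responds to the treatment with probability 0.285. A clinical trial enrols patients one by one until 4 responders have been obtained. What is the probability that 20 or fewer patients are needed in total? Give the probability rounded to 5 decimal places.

Finishing within 20 patients ⇔ at least 4 successes in the first 20. With X ~ Binomial(20, 0.285), P(Y ≤ 20) = 1 − P(X ≤ 3).
  k=0: C(20,0)·0.285^0·0.715^20 = 0.0012193
  k=1: C(20,1)·0.285^1·0.715^19 = 0.0097205
  k=2: C(20,2)·0.285^2·0.715^18 = 0.0368088
  k=3: C(20,3)·0.285^3·0.715^17 = 0.0880323
1 − 0.1357810 = 0.8642190

0.86422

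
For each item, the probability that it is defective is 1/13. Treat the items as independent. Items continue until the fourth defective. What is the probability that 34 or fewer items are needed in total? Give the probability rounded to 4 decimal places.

Finishing within 34 items ⇔ at least 4 successes in the first 34. With X ~ Binomial(34, 0.076923), P(Y ≤ 34) = 1 − P(X ≤ 3).
  k=0: C(34,0)·0.076923^0·0.923077^34 = 0.065779
  k=1: C(34,1)·0.076923^1·0.923077^33 = 0.186374
  k=2: C(34,2)·0.076923^2·0.923077^32 = 0.256265
  k=3: C(34,3)·0.076923^3·0.923077^31 = 0.227791
1 − 0.736209 = 0.263791

0.2638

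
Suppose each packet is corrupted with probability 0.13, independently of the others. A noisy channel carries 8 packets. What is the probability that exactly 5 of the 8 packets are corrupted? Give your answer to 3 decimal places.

0.001

X ~ Binomial(n=8, p=0.13).
P(X=5) = C(8,5) · p^5 · (1−p)^3
= 56 · 3.7129e-05 · 0.6585 = 0.00137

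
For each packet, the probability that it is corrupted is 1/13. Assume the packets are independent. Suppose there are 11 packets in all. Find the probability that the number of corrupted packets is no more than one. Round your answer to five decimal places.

0.79463

X ~ Binomial(11, 0.076923); P(X ≤ 1) = Σ C(11,k) p^k (1−p)^(11−k) over k:
  k=0: C(11,0)·0.076923^0·0.923077^11 = 0.4145881
  k=1: C(11,1)·0.076923^1·0.923077^10 = 0.3800391
Total = 0.7946272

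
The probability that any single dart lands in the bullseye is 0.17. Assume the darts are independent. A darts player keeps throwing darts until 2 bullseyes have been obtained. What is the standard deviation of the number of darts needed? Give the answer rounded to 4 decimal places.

Y = total darts until the second success; negative binomial with r=2, p=0.17.
SD(Y) = √[r(1−p)/p²] = √(57.439446) = 7.578882

7.5789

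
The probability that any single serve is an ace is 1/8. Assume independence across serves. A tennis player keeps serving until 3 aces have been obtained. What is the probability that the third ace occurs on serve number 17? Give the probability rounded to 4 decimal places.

Y = trial on which the third success occurs; negative binomial, r=3, p=0.125.
P(Y=17) = C(16,2) · p^3 · (1−p)^14
= 120 · 0.0019531 · 0.15421 = 0.036143

0.0361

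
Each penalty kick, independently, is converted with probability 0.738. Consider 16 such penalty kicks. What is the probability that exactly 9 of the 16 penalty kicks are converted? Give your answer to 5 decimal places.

0.06296

X ~ Binomial(n=16, p=0.738).
P(X=9) = C(16,9) · p^9 · (1−p)^7
= 11440 · 0.064939 · 8.4744e-05 = 0.0629568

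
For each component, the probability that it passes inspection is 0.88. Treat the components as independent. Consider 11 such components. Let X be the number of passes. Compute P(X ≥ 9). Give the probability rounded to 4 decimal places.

X ~ Binomial(11, 0.88); P(X ≥ 9) = Σ C(11,k) p^k (1−p)^(11−k) over k:
  k=9: C(11,9)·0.88^9·0.12^2 = 0.250651
  k=10: C(11,10)·0.88^10·0.12^1 = 0.367621
  k=11: C(11,11)·0.88^11·0.12^0 = 0.245081
Total = 0.863353

0.8634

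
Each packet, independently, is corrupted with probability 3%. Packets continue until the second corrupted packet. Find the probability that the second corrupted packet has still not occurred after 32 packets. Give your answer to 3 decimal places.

Needing more than 32 packets ⇔ fewer than 2 successes in the first 32. With X ~ Binomial(32, 0.03), P(Y > 32) = P(X ≤ 1).
  k=0: C(32,0)·0.03^0·0.97^32 = 0.37731
  k=1: C(32,1)·0.03^1·0.97^31 = 0.37342
P(X ≤ 1) = 0.75073

0.751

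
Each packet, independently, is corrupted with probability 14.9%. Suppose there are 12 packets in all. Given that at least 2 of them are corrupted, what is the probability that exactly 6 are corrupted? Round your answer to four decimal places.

X ~ Binomial(12, 0.149). Want P(X=6 | X≥2) = P(X=6) / P(X≥2).
P(X=6) = C(12,6)·0.149^6·0.851^6 = 0.003840
P(X≥2) = 1 − 0.144263 − 0.303105 = 0.552632
Ratio = 0.003840 / 0.552632 = 0.006949

0.0069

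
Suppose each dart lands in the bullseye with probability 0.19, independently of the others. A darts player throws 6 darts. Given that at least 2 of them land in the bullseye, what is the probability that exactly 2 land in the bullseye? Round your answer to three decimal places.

X ~ Binomial(6, 0.19). Want P(X=2 | X≥2) = P(X=2) / P(X≥2).
P(X=2) = C(6,2)·0.19^2·0.81^4 = 0.23310
P(X≥2) = 1 − 0.28243 − 0.39749 = 0.32008
Ratio = 0.23310 / 0.32008 = 0.72826

0.728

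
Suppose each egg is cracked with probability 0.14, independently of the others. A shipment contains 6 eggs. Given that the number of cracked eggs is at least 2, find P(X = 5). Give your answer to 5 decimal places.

0.00139

X ~ Binomial(6, 0.14). Want P(X=5 | X≥2) = P(X=5) / P(X≥2).
P(X=5) = C(6,5)·0.14^5·0.86^1 = 0.0002775
P(X≥2) = 1 − 0.4045672 − 0.3951587 = 0.2002741
Ratio = 0.0002775 / 0.2002741 = 0.0013857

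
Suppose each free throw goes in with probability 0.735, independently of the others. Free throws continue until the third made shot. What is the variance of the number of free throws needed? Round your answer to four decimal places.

1.4716

Y = total free throws until the third success; negative binomial with r=3, p=0.735.
Var(Y) = r(1−p)/p² = 3·0.265 / 0.735² = 1.471609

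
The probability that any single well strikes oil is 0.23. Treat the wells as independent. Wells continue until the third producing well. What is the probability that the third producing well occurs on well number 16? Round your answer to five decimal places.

0.04273

Y = trial on which the third success occurs; negative binomial, r=3, p=0.23.
P(Y=16) = C(15,2) · p^3 · (1−p)^13
= 105 · 0.012167 · 0.033449 = 0.0427319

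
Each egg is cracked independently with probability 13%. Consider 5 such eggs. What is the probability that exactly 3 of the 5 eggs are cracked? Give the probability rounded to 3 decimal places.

0.017

X ~ Binomial(n=5, p=0.13).
P(X=3) = C(5,3) · p^3 · (1−p)^2
= 10 · 0.002197 · 0.7569 = 0.01663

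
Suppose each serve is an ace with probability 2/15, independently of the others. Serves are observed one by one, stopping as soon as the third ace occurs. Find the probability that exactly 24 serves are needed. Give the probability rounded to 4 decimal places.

Y = trial on which the third success occurs; negative binomial, r=3, p=0.133333.
P(Y=24) = C(23,2) · p^3 · (1−p)^21
= 253 · 0.0023704 · 0.049533 = 0.029705

0.0297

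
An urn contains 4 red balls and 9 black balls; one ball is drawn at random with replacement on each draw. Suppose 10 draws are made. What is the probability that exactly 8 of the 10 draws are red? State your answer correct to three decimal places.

0.002

X ~ Binomial(n=10, p=0.307692).
P(X=8) = C(10,8) · p^8 · (1−p)^2
= 45 · 8.034e-05 · 0.47929 = 0.00173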